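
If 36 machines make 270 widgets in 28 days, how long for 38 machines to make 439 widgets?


Days ∝ work / workers, so d₂ = d₁ × (m₁/m₂) × (w₂/w₁)
Workers factor (inverse): 36/38 ≈ 0.9474
Work factor (direct): 439/270 ≈ 1.6259
d₂ = 28 × 36/38 × 439/270 = (28 × 36 × 439) / (38 × 270) = 442512/10260
≈ 43.13 days

43.13 days


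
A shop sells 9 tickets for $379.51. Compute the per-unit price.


Unit rate = total / quantity
= 379.51 / 9
= $42.17 per unit

$42.17 per unit


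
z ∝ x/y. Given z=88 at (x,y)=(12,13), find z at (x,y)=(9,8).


z = k·x/y
Solve for k using the known point: k = z·y/x = 88×13/12 = 1144/12 ≈ 95.3333
Now evaluate at x=9, y=8:
z = k × 9 / 8 = (1144 × 9) / (12 × 8) = 10296/96
= 107.2500

107.2500


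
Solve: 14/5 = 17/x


Cross multiply: 14 × x = 5 × 17
14x = 85
x = 85 / 14
= 6.07

6.07


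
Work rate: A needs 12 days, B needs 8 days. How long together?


Rate of A = 1/12 per day
Rate of B = 1/8 per day
Combined rate = 1/12 + 1/8 = 20/96 ≈ 0.2083 per day
Days = 1 / combined rate = 96/20
= 4.80 days

4.80 days


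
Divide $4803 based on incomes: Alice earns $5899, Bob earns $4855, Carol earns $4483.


Total income = 5899 + 4855 + 4483 = $15237
Alice: $4803 × 5899/15237 = $1859.48
Bob: $4803 × 4855/15237 = $1530.39
Carol: $4803 × 4483/15237 = $1413.13
= Alice: $1859.48, Bob: $1530.39, Carol: $1413.13

Alice: $1859.48, Bob: $1530.39, Carol: $1413.13


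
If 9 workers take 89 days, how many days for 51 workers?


Inverse proportion: x × y = constant
k = 9 × 89 = 801
y₂ = k / 51 = 801 / 51
= 15.71

15.71


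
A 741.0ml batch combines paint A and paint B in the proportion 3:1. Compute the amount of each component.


Total parts = 3 + 1 = 4
paint A: 741.0 × 3/4 = 555.8ml
paint B: 741.0 × 1/4 = 185.3ml
= 555.8ml and 185.3ml

555.8ml and 185.3ml


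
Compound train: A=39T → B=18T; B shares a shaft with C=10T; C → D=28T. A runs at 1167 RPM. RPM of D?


Stage 1: RPM_B = RPM_A × t_A/t_B = 1167 × 39/18 = 45513/18 = 2528.50
B and C share a shaft → RPM_C = RPM_B
Stage 2: RPM_D = RPM_C × t_C/t_D = RPM_A × (t_A×t_C)/(t_B×t_D)
Overall ratio = (39×10)/(18×28) = 390/504
RPM_D = 1167 × 390/504 = 455130/504
≈ 903.04 RPM

903.04 RPM


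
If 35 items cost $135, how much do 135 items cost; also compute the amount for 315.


Direct proportion: y/x = constant
k = 135/35 ≈ 3.8571
y at x=135: k × 135 = 135 × 135 / 35 = 18225/35 ≈ 520.71
y at x=315: k × 315 = 135 × 315 / 35 = 42525/35 = 1215.00
= 520.71 and 1215.00

520.71 and 1215.00


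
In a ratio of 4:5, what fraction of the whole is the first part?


Total parts = 4 + 5 = 9
First part: 4/9 = 4/9
= 4/9

4/9


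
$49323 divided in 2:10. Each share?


Total parts = 2 + 10 = 12
Part 1: 49323 × 2/12 = 8220.50
Part 2: 49323 × 10/12 = 41102.50
= Part 1: $8220.50, Part 2: $41102.50

Part 1: $8220.50, Part 2: $41102.50


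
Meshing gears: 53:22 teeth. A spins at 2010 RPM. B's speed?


Gear ratio = 53:22 = 53:22
RPM_B = RPM_A × (teeth_A / teeth_B)
= 2010 × (53/22)
= 4842.3 RPM

4842.3 RPM


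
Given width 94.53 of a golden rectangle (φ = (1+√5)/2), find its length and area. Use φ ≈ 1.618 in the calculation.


φ = (1 + √5) / 2 ≈ 1.618
Length = width × φ = 94.53 × 1.618 = 152.94954
≈ 152.95
Area = width × length = 94.53 × 152.94954 = 14458.3200162 ≈ 14458.32
= Length: 152.95, Area: 14458.32

Length: 152.95, Area: 14458.32


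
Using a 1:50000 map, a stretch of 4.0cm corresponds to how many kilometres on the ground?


Real distance = map distance × scale
= 4.0cm × 50000
= 200000 cm = 2000.0 m
= 2.000 km

2.000 km


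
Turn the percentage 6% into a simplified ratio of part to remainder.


6% means 6 parts out of 100; remainder = 94
Part : remainder = 6:94
GCD = 2
= 3:47

3:47


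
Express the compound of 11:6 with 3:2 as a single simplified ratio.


Compound ratio = (11×3) : (6×2)
= 33:12
GCD = 3
= 11:4

11:4


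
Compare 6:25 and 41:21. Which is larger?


6/25 = 0.2400
41/21 = 1.9524
0.2400 < 1.9524, so 6:25 is less
= 41:21

41:21


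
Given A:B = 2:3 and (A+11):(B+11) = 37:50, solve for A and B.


Let A = 2k, B = 3k.
(2k + 11) / (3k + 11) = 37/50
Cross-multiply: 50(2k + 11) = 37(3k + 11)
100k + 550 = 111k + 407
100k - 111k = 407 - 550
-11k = -143
k = -143/-11 = 13
A = 2×13 = 26, B = 3×13 = 39
= A = 26, B = 39

A = 26, B = 39


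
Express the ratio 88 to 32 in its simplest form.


GCD(88, 32) = 8
88/8 : 32/8
= 11:4

11:4


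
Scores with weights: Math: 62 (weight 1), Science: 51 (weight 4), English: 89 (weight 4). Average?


Numerator = 62×1 + 51×4 + 89×4
= 62 + 204 + 356
= 622
Total weight = 9
Weighted avg = 622/9
= 69.11

69.11


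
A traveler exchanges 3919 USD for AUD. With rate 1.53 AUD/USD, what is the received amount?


Amount × rate = 3919 × 1.53
= 5996.07 AUD

5996.07 AUD


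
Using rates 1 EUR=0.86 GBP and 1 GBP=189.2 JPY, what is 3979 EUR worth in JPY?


Step 1: 3979 EUR × 0.86 = 3421.94 GBP
Step 2: 3421.94 GBP × 189.2 = 647431.05 JPY
Implied rate EUR→JPY = 0.86 × 189.2 = 162.7120
= 647431.05 JPY

647431.05 JPY


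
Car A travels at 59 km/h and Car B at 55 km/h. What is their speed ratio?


Ratio = 59:55
GCD = 1
Simplified = 59:55
Time ratio (same distance) = 55:59
Speed ratio = 59:55

59:55


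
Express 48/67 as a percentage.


Percentage = (part / whole) × 100
= (48 / 67) × 100
≈ 71.64%

71.64%


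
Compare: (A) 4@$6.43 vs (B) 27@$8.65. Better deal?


Deal A: $6.43/4 = $1.6075/unit
Deal B: $8.65/27 = $0.3204/unit
B is cheaper per unit
= Deal B

Deal B


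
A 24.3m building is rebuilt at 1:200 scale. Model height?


Model size = real / scale
= 24.3 / 200
= 0.1215 m

0.1215 m


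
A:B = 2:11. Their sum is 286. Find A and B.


Let A = 2k, B = 11k.
2k + 11k = 286
13k = 286 → k = 286/13 = 22
A = 2×22 = 44, B = 11×22 = 242
= A = 44, B = 242

A = 44, B = 242


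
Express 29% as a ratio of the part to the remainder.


29% means 29 parts out of 100; remainder = 71
Part : remainder = 29:71
GCD = 1
= 29:71

29:71


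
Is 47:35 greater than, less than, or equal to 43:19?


47/35 = 1.3429
43/19 = 2.2632
1.3429 < 2.2632, so 47:35 is less
= less than

less than


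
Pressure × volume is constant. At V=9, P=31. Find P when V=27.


Inverse proportion: x × y = constant
k = 9 × 31 = 279
y₂ = k / 27 = 279 / 27
= 10.33

10.33


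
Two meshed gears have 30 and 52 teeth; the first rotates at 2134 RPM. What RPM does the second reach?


Gear ratio = 30:52 = 15:26
RPM_B = RPM_A × (teeth_A / teeth_B)
= 2134 × (30/52)
= 1231.2 RPM

1231.2 RPM


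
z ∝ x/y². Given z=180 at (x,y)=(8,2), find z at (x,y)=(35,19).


z = k·x/y²
Solve for k using the known point: k = z·y²/x = 180×4/8 = 720/8 = 90.0000
Now evaluate at x=35, y=19:
z = k × 35 / 361 = (720 × 35) / (8 × 361) = 25200/2888
≈ 8.7258

8.7258


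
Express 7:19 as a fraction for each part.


Total parts = 7 + 19 = 26
First part: 7/26 = 7/26
Second part: 19/26 = 19/26
= 7/26 and 19/26

7/26 and 19/26


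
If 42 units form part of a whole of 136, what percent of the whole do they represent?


Percentage = (part / whole) × 100
= (42 / 136) × 100
≈ 30.88%

30.88%


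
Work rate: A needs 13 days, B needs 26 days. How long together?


Rate of A = 1/13 per day
Rate of B = 1/26 per day
Combined rate = 1/13 + 1/26 = 39/338 ≈ 0.1154 per day
Days = 1 / combined rate = 338/39
≈ 8.67 days

8.67 days


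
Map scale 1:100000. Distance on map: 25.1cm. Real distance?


Real distance = map distance × scale
= 25.1cm × 100000
= 2510000 cm = 25100.0 m
= 25.100 km

25.100 km


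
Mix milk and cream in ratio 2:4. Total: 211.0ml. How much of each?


Total parts = 2 + 4 = 6
milk: 211.0 × 2/6 = 70.3ml
cream: 211.0 × 4/6 = 140.7ml
= 70.3ml and 140.7ml

70.3ml and 140.7ml


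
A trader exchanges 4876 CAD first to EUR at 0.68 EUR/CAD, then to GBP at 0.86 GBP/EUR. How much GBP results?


Step 1: 4876 CAD × 0.68 = 3315.68 EUR
Step 2: 3315.68 EUR × 0.86 = 2851.48 GBP
Implied rate CAD→GBP = 0.68 × 0.86 = 0.5848
= 2851.48 GBP

2851.48 GBP


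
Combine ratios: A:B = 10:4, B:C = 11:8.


Match B: multiply A:B by 11 → 110:44
Multiply B:C by 4 → 44:32
Combined: 110:44:32
GCD = 2
= 55:22:16

55:22:16


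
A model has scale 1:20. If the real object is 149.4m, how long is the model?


Model size = real / scale
= 149.4 / 20
= 7.4700 m

7.4700 m


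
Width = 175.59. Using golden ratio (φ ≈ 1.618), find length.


φ = (1 + √5) / 2 ≈ 1.618
Length = width × φ = 175.59 × 1.618 = 284.10462
≈ 284.10

284.10


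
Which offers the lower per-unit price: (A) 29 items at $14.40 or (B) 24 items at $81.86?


Deal A: $14.40/29 = $0.4966/unit
Deal B: $81.86/24 = $3.4108/unit
A is cheaper per unit
= Deal A

Deal A


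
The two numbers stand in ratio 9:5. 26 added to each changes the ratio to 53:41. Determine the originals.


Let A = 9k, B = 5k.
(9k + 26) / (5k + 26) = 53/41
Cross-multiply: 41(9k + 26) = 53(5k + 26)
369k + 1066 = 265k + 1378
369k - 265k = 1378 - 1066
104k = 312
k = 312/104 = 3
A = 9×3 = 27, B = 5×3 = 15
= A = 27, B = 15

A = 27, B = 15


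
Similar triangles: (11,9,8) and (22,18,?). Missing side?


Scale factor = 22/11 = 2
Missing side = 8 × 2
= 16.0

16.0


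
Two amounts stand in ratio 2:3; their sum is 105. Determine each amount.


Let A = 2k, B = 3k.
2k + 3k = 105
5k = 105 → k = 105/5 = 21
A = 2×21 = 42, B = 3×21 = 63
= A = 42, B = 63

A = 42, B = 63


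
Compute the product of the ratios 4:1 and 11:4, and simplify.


Compound ratio = (4×11) : (1×4)
= 44:4
GCD = 4
= 11:1

11:1


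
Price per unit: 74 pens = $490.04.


Unit rate = total / quantity
= 490.04 / 74
= $6.62 per unit

$6.62 per unit


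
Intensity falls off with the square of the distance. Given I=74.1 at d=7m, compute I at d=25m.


I₁d₁² = I₂d₂²
I₂ = I₁ × (d₁/d₂)²
= 74.1 × (7/25)²
= 74.1 × 49/625
= 3630.9/625
≈ 5.8094

5.8094


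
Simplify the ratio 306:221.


GCD(306, 221) = 17
306/17 : 221/17
= 18:13

18:13


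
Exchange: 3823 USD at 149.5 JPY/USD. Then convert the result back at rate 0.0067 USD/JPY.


Amount × rate = 3823 × 149.5 = 571538.50 JPY
Round-trip: 571538.50 × 0.0067 = 3829.31 USD
= 571538.50 JPY, then 3829.31 USD

571538.50 JPY, then 3829.31 USD


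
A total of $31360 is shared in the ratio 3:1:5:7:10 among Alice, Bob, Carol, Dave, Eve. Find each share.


Total parts = 3 + 1 + 5 + 7 + 10 = 26
Alice: 31360 × 3/26 = 3618.46
Bob: 31360 × 1/26 = 1206.15
Carol: 31360 × 5/26 = 6030.77
Dave: 31360 × 7/26 = 8443.08
Eve: 31360 × 10/26 = 12061.54
= Alice: $3618.46, Bob: $1206.15, Carol: $6030.77, Dave: $8443.08, Eve: $12061.54

Alice: $3618.46, Bob: $1206.15, Carol: $6030.77, Dave: $8443.08, Eve: $12061.54


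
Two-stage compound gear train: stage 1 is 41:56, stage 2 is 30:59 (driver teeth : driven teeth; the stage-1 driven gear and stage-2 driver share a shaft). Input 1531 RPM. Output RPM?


Stage 1: RPM_B = RPM_A × t_A/t_B = 1531 × 41/56 = 62771/56 ≈ 1120.91
B and C share a shaft → RPM_C = RPM_B
Stage 2: RPM_D = RPM_C × t_C/t_D = RPM_A × (t_A×t_C)/(t_B×t_D)
Overall ratio = (41×30)/(56×59) = 1230/3304
RPM_D = 1531 × 1230/3304 = 1883130/3304
≈ 569.95 RPM

569.95 RPM


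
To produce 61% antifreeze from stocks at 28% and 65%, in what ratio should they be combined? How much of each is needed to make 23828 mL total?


Let x parts of 28% mix with y parts of 65%.
28x + 65y = 61(x + y)
28x + 65y = 61x + 61y
x(28 - 61) = y(61 - 65)
x/y = (65 - 61)/(61 - 28) = 4/33
Simplify: 4:33
Total parts = 37; one part = 23828/37 = 644.00 mL
28% solution: 4×644.00 = 2576.00 mL
65% solution: 33×644.00 = 21252.00 mL
= ratio 4:33; 2576.00 mL and 21252.00 mL

ratio 4:33; 2576.00 mL and 21252.00 mL


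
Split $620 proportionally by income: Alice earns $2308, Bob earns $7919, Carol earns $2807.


Total income = 2308 + 7919 + 2807 = $13034
Alice: $620 × 2308/13034 = $109.79
Bob: $620 × 7919/13034 = $376.69
Carol: $620 × 2807/13034 = $133.52
= Alice: $109.79, Bob: $376.69, Carol: $133.52

Alice: $109.79, Bob: $376.69, Carol: $133.52


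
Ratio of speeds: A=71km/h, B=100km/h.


Ratio = 71:100
GCD = 1
Simplified = 71:100
Time ratio (same distance) = 100:71
Speed ratio = 71:100

71:100


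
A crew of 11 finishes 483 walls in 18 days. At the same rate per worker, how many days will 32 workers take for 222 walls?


Days ∝ work / workers, so d₂ = d₁ × (m₁/m₂) × (w₂/w₁)
Workers factor (inverse): 11/32 ≈ 0.3438
Work factor (direct): 222/483 ≈ 0.4596
d₂ = 18 × 11/32 × 222/483 = (18 × 11 × 222) / (32 × 483) = 43956/15456
≈ 2.84 days

2.84 days


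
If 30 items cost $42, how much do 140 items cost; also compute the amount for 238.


Direct proportion: y/x = constant
k = 42/30 = 1.4000
y at x=140: k × 140 = 42 × 140 / 30 = 5880/30 = 196.00
y at x=238: k × 238 = 42 × 238 / 30 = 9996/30 = 333.20
= 196.00 and 333.20

196.00 and 333.20


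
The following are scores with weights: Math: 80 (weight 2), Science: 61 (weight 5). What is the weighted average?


Numerator = 80×2 + 61×5
= 160 + 305
= 465
Total weight = 7
Weighted avg = 465/7
= 66.43

66.43


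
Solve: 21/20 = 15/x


Cross multiply: 21 × x = 20 × 15
21x = 300
x = 300 / 21
= 14.29

14.29


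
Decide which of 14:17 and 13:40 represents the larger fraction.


14/17 = 0.8235
13/40 = 0.3250
0.8235 > 0.3250, so 14:17 is greater
= 14:17

14:17


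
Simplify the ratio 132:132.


GCD(132, 132) = 132
132/132 : 132/132
= 1:1

1:1


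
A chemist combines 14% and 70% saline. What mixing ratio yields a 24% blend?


Let x parts of 14% mix with y parts of 70%.
14x + 70y = 24(x + y)
14x + 70y = 24x + 24y
x(14 - 24) = y(24 - 70)
x/y = (70 - 24)/(24 - 14) = 46/10
Simplify: 23:5
= 23:5

23:5


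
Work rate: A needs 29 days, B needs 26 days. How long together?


Rate of A = 1/29 per day
Rate of B = 1/26 per day
Combined rate = 1/29 + 1/26 = 55/754 ≈ 0.0729 per day
Days = 1 / combined rate = 754/55
≈ 13.71 days

13.71 days


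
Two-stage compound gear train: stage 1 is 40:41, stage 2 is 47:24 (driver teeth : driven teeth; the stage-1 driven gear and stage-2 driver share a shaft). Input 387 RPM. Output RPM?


Stage 1: RPM_B = RPM_A × t_A/t_B = 387 × 40/41 = 15480/41 ≈ 377.56
B and C share a shaft → RPM_C = RPM_B
Stage 2: RPM_D = RPM_C × t_C/t_D = RPM_A × (t_A×t_C)/(t_B×t_D)
Overall ratio = (40×47)/(41×24) = 1880/984
RPM_D = 387 × 1880/984 = 727560/984
≈ 739.39 RPM

739.39 RPM


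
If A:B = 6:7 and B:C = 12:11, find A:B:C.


Match B: multiply A:B by 12 → 72:84
Multiply B:C by 7 → 84:77
Combined: 72:84:77
GCD = 1
= 72:84:77

72:84:77


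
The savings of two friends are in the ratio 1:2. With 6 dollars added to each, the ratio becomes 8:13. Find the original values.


Let A = 1k, B = 2k.
(1k + 6) / (2k + 6) = 8/13
Cross-multiply: 13(1k + 6) = 8(2k + 6)
13k + 78 = 16k + 48
13k - 16k = 48 - 78
-3k = -30
k = -30/-3 = 10
A = 1×10 = 10, B = 2×10 = 20
= A = 10, B = 20

A = 10, B = 20


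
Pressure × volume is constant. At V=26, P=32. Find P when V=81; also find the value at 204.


Inverse proportion: x × y = constant
k = 26 × 32 = 832
At x=81: k/81 = 10.27
At x=204: k/204 = 4.08
= 10.27 and 4.08

10.27 and 4.08


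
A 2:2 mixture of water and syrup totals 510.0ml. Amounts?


Total parts = 2 + 2 = 4
water: 510.0 × 2/4 = 255.0ml
syrup: 510.0 × 2/4 = 255.0ml
= 255.0ml and 255.0ml

255.0ml and 255.0ml


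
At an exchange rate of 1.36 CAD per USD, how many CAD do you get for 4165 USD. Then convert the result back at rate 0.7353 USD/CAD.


Amount × rate = 4165 × 1.36 = 5664.40 CAD
Round-trip: 5664.40 × 0.7353 = 4165.03 USD
= 5664.40 CAD, then 4165.03 USD

5664.40 CAD, then 4165.03 USD


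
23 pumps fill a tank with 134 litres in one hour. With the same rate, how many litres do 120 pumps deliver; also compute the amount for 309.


Direct proportion: y/x = constant
k = 134/23 ≈ 5.8261
y at x=120: k × 120 = 134 × 120 / 23 = 16080/23 ≈ 699.13
y at x=309: k × 309 = 134 × 309 / 23 = 41406/23 ≈ 1800.26
= 699.13 and 1800.26

699.13 and 1800.26


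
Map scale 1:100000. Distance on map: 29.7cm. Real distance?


Real distance = map distance × scale
= 29.7cm × 100000
= 2970000 cm = 29700.0 m
= 29.700 km

29.700 km


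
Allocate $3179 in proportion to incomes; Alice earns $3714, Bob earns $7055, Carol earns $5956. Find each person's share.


Total income = 3714 + 7055 + 5956 = $16725
Alice: $3179 × 3714/16725 = $705.94
Bob: $3179 × 7055/16725 = $1340.98
Carol: $3179 × 5956/16725 = $1132.09
= Alice: $705.94, Bob: $1340.98, Carol: $1132.09

Alice: $705.94, Bob: $1340.98, Carol: $1132.09


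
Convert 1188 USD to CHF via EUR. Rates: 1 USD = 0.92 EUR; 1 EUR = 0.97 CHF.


Step 1: 1188 USD × 0.92 = 1092.96 EUR
Step 2: 1092.96 EUR × 0.97 = 1060.17 CHF
Implied rate USD→CHF = 0.92 × 0.97 = 0.8924
= 1060.17 CHF

1060.17 CHF


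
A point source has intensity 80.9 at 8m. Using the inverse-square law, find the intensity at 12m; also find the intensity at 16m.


I₁d₁² = I₂d₂²
I at 12m = 80.9 × (8/12)² = 80.9 × 64/144 = 5177.6/144 ≈ 35.9556
I at 16m = 80.9 × (8/16)² = 80.9 × 64/256 = 5177.6/256 = 20.2250
= 35.9556 and 20.2250

35.9556 and 20.2250


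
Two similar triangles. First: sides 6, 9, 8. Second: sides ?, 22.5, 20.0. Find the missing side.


Scale factor = 22.5/9 = 2.5
Missing side = 6 × 2.5
= 15.0

15.0


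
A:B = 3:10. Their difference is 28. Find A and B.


Let A = 3k, B = 10k.
10k - 3k = 28
7k = 28 → k = 28/7 = 4
A = 3×4 = 12, B = 10×4 = 40
= A = 12, B = 40

A = 12, B = 40


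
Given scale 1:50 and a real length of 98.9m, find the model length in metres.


Model size = real / scale
= 98.9 / 50
= 1.9780 m

1.9780 m


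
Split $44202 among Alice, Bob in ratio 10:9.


Total parts = 10 + 9 = 19
Alice: 44202 × 10/19 = 23264.21
Bob: 44202 × 9/19 = 20937.79
= Alice: $23264.21, Bob: $20937.79

Alice: $23264.21, Bob: $20937.79


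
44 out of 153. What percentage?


Percentage = (part / whole) × 100
= (44 / 153) × 100
≈ 28.76%

28.76%


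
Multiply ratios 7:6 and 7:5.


Compound ratio = (7×7) : (6×5)
= 49:30
GCD = 1
= 49:30

49:30


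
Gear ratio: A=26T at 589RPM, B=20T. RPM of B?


Gear ratio = 26:20 = 13:10
RPM_B = RPM_A × (teeth_A / teeth_B)
= 589 × (26/20)
= 765.7 RPM

765.7 RPM


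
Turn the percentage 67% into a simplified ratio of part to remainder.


67% means 67 parts out of 100; remainder = 33
Part : remainder = 67:33
GCD = 1
= 67:33

67:33


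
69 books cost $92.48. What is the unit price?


Unit rate = total / quantity
= 92.48 / 69
= $1.34 per unit

$1.34 per unit


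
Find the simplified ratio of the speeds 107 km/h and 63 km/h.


Ratio = 107:63
GCD = 1
Simplified = 107:63
Time ratio (same distance) = 63:107
Speed ratio = 107:63

107:63


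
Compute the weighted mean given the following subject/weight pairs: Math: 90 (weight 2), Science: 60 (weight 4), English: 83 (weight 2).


Numerator = 90×2 + 60×4 + 83×2
= 180 + 240 + 166
= 586
Total weight = 8
Weighted avg = 586/8
= 73.25

73.25


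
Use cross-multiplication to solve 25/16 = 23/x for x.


Cross multiply: 25 × x = 16 × 23
25x = 368
x = 368 / 25
= 14.72

14.72


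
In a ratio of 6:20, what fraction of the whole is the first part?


Total parts = 6 + 20 = 26
First part: 6/26 = 3/13
= 3/13

3/13


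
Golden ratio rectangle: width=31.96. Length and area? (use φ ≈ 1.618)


φ = (1 + √5) / 2 ≈ 1.618
Length = width × φ = 31.96 × 1.618 = 51.71128
≈ 51.71
Area = width × length = 31.96 × 51.71128 = 1652.6925088 ≈ 1652.69
= Length: 51.71, Area: 1652.69

Length: 51.71, Area: 1652.69


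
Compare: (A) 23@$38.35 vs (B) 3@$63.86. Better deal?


Deal A: $38.35/23 = $1.6674/unit
Deal B: $63.86/3 = $21.2867/unit
A is cheaper per unit
= Deal A

Deal A


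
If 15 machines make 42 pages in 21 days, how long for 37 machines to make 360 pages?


Days ∝ work / workers, so d₂ = d₁ × (m₁/m₂) × (w₂/w₁)
Workers factor (inverse): 15/37 ≈ 0.4054
Work factor (direct): 360/42 ≈ 8.5714
d₂ = 21 × 15/37 × 360/42 = (21 × 15 × 360) / (37 × 42) = 113400/1554
≈ 72.97 days

72.97 days


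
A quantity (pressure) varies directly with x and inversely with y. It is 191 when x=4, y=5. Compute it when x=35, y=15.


z = k·x/y
Solve for k using the known point: k = z·y/x = 191×5/4 = 955/4 = 238.7500
Now evaluate at x=35, y=15:
z = k × 35 / 15 = (955 × 35) / (4 × 15) = 33425/60
≈ 557.0833

557.0833


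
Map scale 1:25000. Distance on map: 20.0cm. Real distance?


Real distance = map distance × scale
= 20.0cm × 25000
= 500000 cm = 5000.0 m
= 5.000 km

5.000 km


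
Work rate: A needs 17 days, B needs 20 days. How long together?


Rate of A = 1/17 per day
Rate of B = 1/20 per day
Combined rate = 1/17 + 1/20 = 37/340 ≈ 0.1088 per day
Days = 1 / combined rate = 340/37
≈ 9.19 days

9.19 days


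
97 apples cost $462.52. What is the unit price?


Unit rate = total / quantity
= 462.52 / 97
= $4.77 per unit

$4.77 per unit


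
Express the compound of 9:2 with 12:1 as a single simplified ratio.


Compound ratio = (9×12) : (2×1)
= 108:2
GCD = 2
= 54:1

54:1


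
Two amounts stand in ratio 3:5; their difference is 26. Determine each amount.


Let A = 3k, B = 5k.
5k - 3k = 26
2k = 26 → k = 26/2 = 13
A = 3×13 = 39, B = 5×13 = 65
= A = 39, B = 65

A = 39, B = 65


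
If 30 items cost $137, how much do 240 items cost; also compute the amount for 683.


Direct proportion: y/x = constant
k = 137/30 ≈ 4.5667
y at x=240: k × 240 = 137 × 240 / 30 = 32880/30 = 1096.00
y at x=683: k × 683 = 137 × 683 / 30 = 93571/30 ≈ 3119.03
= 1096.00 and 3119.03

1096.00 and 3119.03


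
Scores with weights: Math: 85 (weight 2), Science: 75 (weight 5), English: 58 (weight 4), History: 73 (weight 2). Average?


Numerator = 85×2 + 75×5 + 58×4 + 73×2
= 170 + 375 + 232 + 146
= 923
Total weight = 13
Weighted avg = 923/13
= 71.00

71.00


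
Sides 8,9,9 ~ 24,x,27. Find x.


Scale factor = 24/8 = 3
Missing side = 9 × 3
= 27.0

27.0


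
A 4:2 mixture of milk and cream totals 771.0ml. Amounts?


Total parts = 4 + 2 = 6
milk: 771.0 × 4/6 = 514.0ml
cream: 771.0 × 2/6 = 257.0ml
= 514.0ml and 257.0ml

514.0ml and 257.0ml


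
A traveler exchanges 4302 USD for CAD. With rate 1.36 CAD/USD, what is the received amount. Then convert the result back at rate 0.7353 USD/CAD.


Amount × rate = 4302 × 1.36 = 5850.72 CAD
Round-trip: 5850.72 × 0.7353 = 4302.03 USD
= 5850.72 CAD, then 4302.03 USD

5850.72 CAD, then 4302.03 USD


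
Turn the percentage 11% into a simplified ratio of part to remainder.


11% means 11 parts out of 100; remainder = 89
Part : remainder = 11:89
GCD = 1
= 11:89

11:89


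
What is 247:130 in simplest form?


GCD(247, 130) = 13
247/13 : 130/13
= 19:10

19:10


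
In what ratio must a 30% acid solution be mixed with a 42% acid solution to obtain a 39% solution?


Let x parts of 30% mix with y parts of 42%.
30x + 42y = 39(x + y)
30x + 42y = 39x + 39y
x(30 - 39) = y(39 - 42)
x/y = (42 - 39)/(39 - 30) = 3/9
Simplify: 1:3
= 1:3

1:3


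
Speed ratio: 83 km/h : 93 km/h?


Ratio = 83:93
GCD = 1
Simplified = 83:93
Time ratio (same distance) = 93:83
Speed ratio = 83:93

83:93


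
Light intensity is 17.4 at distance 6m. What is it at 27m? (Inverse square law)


I₁d₁² = I₂d₂²
I₂ = I₁ × (d₁/d₂)²
= 17.4 × (6/27)²
= 17.4 × 36/729
= 626.4/729
≈ 0.8593

0.8593


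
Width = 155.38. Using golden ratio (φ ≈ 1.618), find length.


φ = (1 + √5) / 2 ≈ 1.618
Length = width × φ = 155.38 × 1.618 = 251.40484
≈ 251.40

251.40


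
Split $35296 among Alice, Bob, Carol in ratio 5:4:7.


Total parts = 5 + 4 + 7 = 16
Alice: 35296 × 5/16 = 11030.00
Bob: 35296 × 4/16 = 8824.00
Carol: 35296 × 7/16 = 15442.00
= Alice: $11030.00, Bob: $8824.00, Carol: $15442.00

Alice: $11030.00, Bob: $8824.00, Carol: $15442.00


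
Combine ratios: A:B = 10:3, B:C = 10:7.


Match B: multiply A:B by 10 → 100:30
Multiply B:C by 3 → 30:21
Combined: 100:30:21
GCD = 1
= 100:30:21

100:30:21


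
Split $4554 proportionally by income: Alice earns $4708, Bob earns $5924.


Total income = 4708 + 5924 = $10632
Alice: $4554 × 4708/10632 = $2016.58
Bob: $4554 × 5924/10632 = $2537.42
= Alice: $2016.58, Bob: $2537.42

Alice: $2016.58, Bob: $2537.42


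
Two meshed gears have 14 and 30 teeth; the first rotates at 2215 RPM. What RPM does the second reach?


Gear ratio = 14:30 = 7:15
RPM_B = RPM_A × (teeth_A / teeth_B)
= 2215 × (14/30)
= 1033.7 RPM

1033.7 RPM


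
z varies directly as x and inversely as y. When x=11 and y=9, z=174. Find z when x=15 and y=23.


z = k·x/y
Solve for k using the known point: k = z·y/x = 174×9/11 = 1566/11 ≈ 142.3636
Now evaluate at x=15, y=23:
z = k × 15 / 23 = (1566 × 15) / (11 × 23) = 23490/253
≈ 92.8458

92.8458


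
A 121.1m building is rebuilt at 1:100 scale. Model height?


Model size = real / scale
= 121.1 / 100
= 1.2110 m

1.2110 m


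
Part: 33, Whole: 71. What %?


Percentage = (part / whole) × 100
= (33 / 71) × 100
≈ 46.48%

46.48%


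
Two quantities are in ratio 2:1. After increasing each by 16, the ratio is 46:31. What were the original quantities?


Let A = 2k, B = 1k.
(2k + 16) / (1k + 16) = 46/31
Cross-multiply: 31(2k + 16) = 46(1k + 16)
62k + 496 = 46k + 736
62k - 46k = 736 - 496
16k = 240
k = 240/16 = 15
A = 2×15 = 30, B = 1×15 = 15
= A = 30, B = 15

A = 30, B = 15


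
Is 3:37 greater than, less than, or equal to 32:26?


3/37 = 0.0811
32/26 = 1.2308
0.0811 < 1.2308, so 3:37 is less
= less than

less than


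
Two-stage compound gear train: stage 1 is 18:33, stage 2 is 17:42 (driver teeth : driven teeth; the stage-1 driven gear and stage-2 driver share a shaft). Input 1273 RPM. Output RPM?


Stage 1: RPM_B = RPM_A × t_A/t_B = 1273 × 18/33 = 22914/33 ≈ 694.36
B and C share a shaft → RPM_C = RPM_B
Stage 2: RPM_D = RPM_C × t_C/t_D = RPM_A × (t_A×t_C)/(t_B×t_D)
Overall ratio = (18×17)/(33×42) = 306/1386
RPM_D = 1273 × 306/1386 = 389538/1386
≈ 281.05 RPM

281.05 RPM


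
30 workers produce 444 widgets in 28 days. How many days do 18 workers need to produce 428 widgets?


Days ∝ work / workers, so d₂ = d₁ × (m₁/m₂) × (w₂/w₁)
Workers factor (inverse): 30/18 ≈ 1.6667
Work factor (direct): 428/444 ≈ 0.9640
d₂ = 28 × 30/18 × 428/444 = (28 × 30 × 428) / (18 × 444) = 359520/7992
≈ 44.98 days

44.98 days


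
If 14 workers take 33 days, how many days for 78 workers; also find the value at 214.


Inverse proportion: x × y = constant
k = 14 × 33 = 462
At x=78: k/78 = 5.92
At x=214: k/214 = 2.16
= 5.92 and 2.16

5.92 and 2.16


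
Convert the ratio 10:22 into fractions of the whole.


Total parts = 10 + 22 = 32
First part: 10/32 = 5/16
Second part: 22/32 = 11/16
= 5/16 and 11/16

5/16 and 11/16


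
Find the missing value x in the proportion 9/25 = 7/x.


Cross multiply: 9 × x = 25 × 7
9x = 175
x = 175 / 9
= 19.44

19.44


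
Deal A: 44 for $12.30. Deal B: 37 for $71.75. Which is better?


Deal A: $12.30/44 = $0.2795/unit
Deal B: $71.75/37 = $1.9392/unit
A is cheaper per unit
= Deal A

Deal A


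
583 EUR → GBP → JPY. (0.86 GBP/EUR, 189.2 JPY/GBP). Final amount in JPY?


Step 1: 583 EUR × 0.86 = 501.38 GBP
Step 2: 501.38 GBP × 189.2 = 94861.10 JPY
Implied rate EUR→JPY = 0.86 × 189.2 = 162.7120
= 94861.10 JPY

94861.10 JPY


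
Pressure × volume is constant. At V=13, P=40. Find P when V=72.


Inverse proportion: x × y = constant
k = 13 × 40 = 520
y₂ = k / 72 = 520 / 72
= 7.22

7.22


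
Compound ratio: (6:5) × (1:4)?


Compound ratio = (6×1) : (5×4)
= 6:20
GCD = 2
= 3:10

3:10


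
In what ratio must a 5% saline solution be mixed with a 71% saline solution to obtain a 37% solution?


Let x parts of 5% mix with y parts of 71%.
5x + 71y = 37(x + y)
5x + 71y = 37x + 37y
x(5 - 37) = y(37 - 71)
x/y = (71 - 37)/(37 - 5) = 34/32
Simplify: 17:16
= 17:16

17:16


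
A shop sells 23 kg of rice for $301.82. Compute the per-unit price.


Unit rate = total / quantity
= 301.82 / 23
= $13.12 per unit

$13.12 per unit


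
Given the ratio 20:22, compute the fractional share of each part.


Total parts = 20 + 22 = 42
First part: 20/42 = 10/21
Second part: 22/42 = 11/21
= 10/21 and 11/21

10/21 and 11/21


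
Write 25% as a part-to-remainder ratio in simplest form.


25% means 25 parts out of 100; remainder = 75
Part : remainder = 25:75
GCD = 25
= 1:3

1:3


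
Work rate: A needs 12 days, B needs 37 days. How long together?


Rate of A = 1/12 per day
Rate of B = 1/37 per day
Combined rate = 1/12 + 1/37 = 49/444 ≈ 0.1104 per day
Days = 1 / combined rate = 444/49
≈ 9.06 days

9.06 days


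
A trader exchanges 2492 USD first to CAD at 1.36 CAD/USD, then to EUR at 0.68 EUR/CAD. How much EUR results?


Step 1: 2492 USD × 1.36 = 3389.12 CAD
Step 2: 3389.12 CAD × 0.68 = 2304.60 EUR
Implied rate USD→EUR = 1.36 × 0.68 = 0.9248
= 2304.60 EUR

2304.60 EUR


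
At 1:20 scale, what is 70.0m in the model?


Model size = real / scale
= 70.0 / 20
= 3.5000 m

3.5000 m


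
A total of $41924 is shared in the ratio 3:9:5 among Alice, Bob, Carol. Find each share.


Total parts = 3 + 9 + 5 = 17
Alice: 41924 × 3/17 = 7398.35
Bob: 41924 × 9/17 = 22195.06
Carol: 41924 × 5/17 = 12330.59
= Alice: $7398.35, Bob: $22195.06, Carol: $12330.59

Alice: $7398.35, Bob: $22195.06, Carol: $12330.59


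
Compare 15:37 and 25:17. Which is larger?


15/37 = 0.4054
25/17 = 1.4706
0.4054 < 1.4706, so 15:37 is less
= 25:17

25:17


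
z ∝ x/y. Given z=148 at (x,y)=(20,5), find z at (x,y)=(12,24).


z = k·x/y
Solve for k using the known point: k = z·y/x = 148×5/20 = 740/20 = 37.0000
Now evaluate at x=12, y=24:
z = k × 12 / 24 = (740 × 12) / (20 × 24) = 8880/480
= 18.5000

18.5000


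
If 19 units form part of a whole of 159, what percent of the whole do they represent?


Percentage = (part / whole) × 100
= (19 / 159) × 100
≈ 11.95%

11.95%


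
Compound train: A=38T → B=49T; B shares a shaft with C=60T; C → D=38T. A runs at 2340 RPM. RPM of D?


Stage 1: RPM_B = RPM_A × t_A/t_B = 2340 × 38/49 = 88920/49 ≈ 1814.69
B and C share a shaft → RPM_C = RPM_B
Stage 2: RPM_D = RPM_C × t_C/t_D = RPM_A × (t_A×t_C)/(t_B×t_D)
Overall ratio = (38×60)/(49×38) = 2280/1862
RPM_D = 2340 × 2280/1862 = 5335200/1862
≈ 2865.31 RPM

2865.31 RPM


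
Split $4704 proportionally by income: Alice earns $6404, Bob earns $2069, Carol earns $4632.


Total income = 6404 + 2069 + 4632 = $13105
Alice: $4704 × 6404/13105 = $2298.70
Bob: $4704 × 2069/13105 = $742.66
Carol: $4704 × 4632/13105 = $1662.64
= Alice: $2298.70, Bob: $742.66, Carol: $1662.64

Alice: $2298.70, Bob: $742.66, Carol: $1662.64


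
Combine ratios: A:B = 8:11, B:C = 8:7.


Match B: multiply A:B by 8 → 64:88
Multiply B:C by 11 → 88:77
Combined: 64:88:77
GCD = 1
= 64:88:77

64:88:77


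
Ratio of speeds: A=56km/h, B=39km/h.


Ratio = 56:39
GCD = 1
Simplified = 56:39
Time ratio (same distance) = 39:56
Speed ratio = 56:39

56:39


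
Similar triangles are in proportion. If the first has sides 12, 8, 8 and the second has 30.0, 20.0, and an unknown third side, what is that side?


Scale factor = 30.0/12 = 2.5
Missing side = 8 × 2.5
= 20.0

20.0


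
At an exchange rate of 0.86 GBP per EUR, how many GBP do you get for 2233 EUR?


Amount × rate = 2233 × 0.86
= 1920.38 GBP

1920.38 GBP


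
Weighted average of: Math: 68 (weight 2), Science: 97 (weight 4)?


Numerator = 68×2 + 97×4
= 136 + 388
= 524
Total weight = 6
Weighted avg = 524/6
= 87.33

87.33


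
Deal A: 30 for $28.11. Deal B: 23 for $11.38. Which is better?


Deal A: $28.11/30 = $0.9370/unit
Deal B: $11.38/23 = $0.4948/unit
B is cheaper per unit
= Deal B

Deal B


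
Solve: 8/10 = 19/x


Cross multiply: 8 × x = 10 × 19
8x = 190
x = 190 / 8
= 23.75

23.75


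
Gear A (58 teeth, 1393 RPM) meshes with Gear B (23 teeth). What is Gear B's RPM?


Gear ratio = 58:23 = 58:23
RPM_B = RPM_A × (teeth_A / teeth_B)
= 1393 × (58/23)
= 3512.8 RPM

3512.8 RPM


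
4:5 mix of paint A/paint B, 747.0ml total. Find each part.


Total parts = 4 + 5 = 9
paint A: 747.0 × 4/9 = 332.0ml
paint B: 747.0 × 5/9 = 415.0ml
= 332.0ml and 415.0ml

332.0ml and 415.0ml


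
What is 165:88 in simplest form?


GCD(165, 88) = 11
165/11 : 88/11
= 15:8

15:8


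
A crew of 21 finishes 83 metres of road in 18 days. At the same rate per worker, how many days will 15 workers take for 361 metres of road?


Days ∝ work / workers, so d₂ = d₁ × (m₁/m₂) × (w₂/w₁)
Workers factor (inverse): 21/15 = 1.4000
Work factor (direct): 361/83 ≈ 4.3494
d₂ = 18 × 21/15 × 361/83 = (18 × 21 × 361) / (15 × 83) = 136458/1245
≈ 109.60 days

109.60 days


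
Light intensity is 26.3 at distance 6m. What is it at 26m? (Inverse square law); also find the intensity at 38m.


I₁d₁² = I₂d₂²
I at 26m = 26.3 × (6/26)² = 26.3 × 36/676 = 946.8/676 ≈ 1.4006
I at 38m = 26.3 × (6/38)² = 26.3 × 36/1444 = 946.8/1444 ≈ 0.6557
= 1.4006 and 0.6557

1.4006 and 0.6557


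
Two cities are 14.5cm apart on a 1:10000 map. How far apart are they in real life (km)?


Real distance = map distance × scale
= 14.5cm × 10000
= 145000 cm = 1450.0 m
= 1.450 km

1.450 km


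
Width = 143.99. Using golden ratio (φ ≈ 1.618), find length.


φ = (1 + √5) / 2 ≈ 1.618
Length = width × φ = 143.99 × 1.618 = 232.97582
≈ 232.98

232.98


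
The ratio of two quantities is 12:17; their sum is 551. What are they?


Let A = 12k, B = 17k.
12k + 17k = 551
29k = 551 → k = 551/29 = 19
A = 12×19 = 228, B = 17×19 = 323
= A = 228, B = 323

A = 228, B = 323


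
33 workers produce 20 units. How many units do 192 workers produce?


Direct proportion: y/x = constant
k = 20/33 ≈ 0.6061
y₂ = k × 192 = 20 × 192 / 33 = 3840/33
≈ 116.36

116.36


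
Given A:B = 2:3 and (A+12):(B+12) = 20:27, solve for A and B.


Let A = 2k, B = 3k.
(2k + 12) / (3k + 12) = 20/27
Cross-multiply: 27(2k + 12) = 20(3k + 12)
54k + 324 = 60k + 240
54k - 60k = 240 - 324
-6k = -84
k = -84/-6 = 14
A = 2×14 = 28, B = 3×14 = 42
= A = 28, B = 42

A = 28, B = 42


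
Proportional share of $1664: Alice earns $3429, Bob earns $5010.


Total income = 3429 + 5010 = $8439
Alice: $1664 × 3429/8439 = $676.13
Bob: $1664 × 5010/8439 = $987.87
= Alice: $676.13, Bob: $987.87

Alice: $676.13, Bob: $987.87


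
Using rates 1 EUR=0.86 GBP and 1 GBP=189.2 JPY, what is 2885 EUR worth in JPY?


Step 1: 2885 EUR × 0.86 = 2481.10 GBP
Step 2: 2481.10 GBP × 189.2 = 469424.12 JPY
Implied rate EUR→JPY = 0.86 × 189.2 = 162.7120
= 469424.12 JPY

469424.12 JPY


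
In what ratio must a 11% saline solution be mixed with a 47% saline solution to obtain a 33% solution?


Let x parts of 11% mix with y parts of 47%.
11x + 47y = 33(x + y)
11x + 47y = 33x + 33y
x(11 - 33) = y(33 - 47)
x/y = (47 - 33)/(33 - 11) = 14/22
Simplify: 7:11
= 7:11

7:11


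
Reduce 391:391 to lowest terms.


GCD(391, 391) = 391
391/391 : 391/391
= 1:1

1:1


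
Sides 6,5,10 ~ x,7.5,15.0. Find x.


Scale factor = 7.5/5 = 1.5
Missing side = 6 × 1.5
= 9.0

9.0


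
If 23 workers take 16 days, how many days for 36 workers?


Inverse proportion: x × y = constant
k = 23 × 16 = 368
y₂ = k / 36 = 368 / 36
= 10.22

10.22


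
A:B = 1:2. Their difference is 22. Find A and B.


Let A = 1k, B = 2k.
2k - 1k = 22
1k = 22 → k = 22/1 = 22
A = 1×22 = 22, B = 2×22 = 44
= A = 22, B = 44

A = 22, B = 44


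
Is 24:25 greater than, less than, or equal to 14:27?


24/25 = 0.9600
14/27 = 0.5185
0.9600 > 0.5185, so 24:25 is greater
= greater than

greater than


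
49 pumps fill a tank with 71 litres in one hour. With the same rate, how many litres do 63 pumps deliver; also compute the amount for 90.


Direct proportion: y/x = constant
k = 71/49 ≈ 1.4490
y at x=63: k × 63 = 71 × 63 / 49 = 4473/49 ≈ 91.29
y at x=90: k × 90 = 71 × 90 / 49 = 6390/49 ≈ 130.41
= 91.29 and 130.41

91.29 and 130.41


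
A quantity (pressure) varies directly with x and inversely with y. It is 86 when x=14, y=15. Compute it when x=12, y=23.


z = k·x/y
Solve for k using the known point: k = z·y/x = 86×15/14 = 1290/14 ≈ 92.1429
Now evaluate at x=12, y=23:
z = k × 12 / 23 = (1290 × 12) / (14 × 23) = 15480/322
≈ 48.0745

48.0745


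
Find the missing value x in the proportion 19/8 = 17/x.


Cross multiply: 19 × x = 8 × 17
19x = 136
x = 136 / 19
= 7.16

7.16


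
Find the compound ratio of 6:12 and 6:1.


Compound ratio = (6×6) : (12×1)
= 36:12
GCD = 12
= 3:1

3:1


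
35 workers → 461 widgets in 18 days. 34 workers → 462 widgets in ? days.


Days ∝ work / workers, so d₂ = d₁ × (m₁/m₂) × (w₂/w₁)
Workers factor (inverse): 35/34 ≈ 1.0294
Work factor (direct): 462/461 ≈ 1.0022
d₂ = 18 × 35/34 × 462/461 = (18 × 35 × 462) / (34 × 461) = 291060/15674
≈ 18.57 days

18.57 days


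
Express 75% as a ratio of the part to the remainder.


75% means 75 parts out of 100; remainder = 25
Part : remainder = 75:25
GCD = 25
= 3:1

3:1


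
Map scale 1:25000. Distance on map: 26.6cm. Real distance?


Real distance = map distance × scale
= 26.6cm × 25000
= 665000 cm = 6650.0 m
= 6.650 km

6.650 km


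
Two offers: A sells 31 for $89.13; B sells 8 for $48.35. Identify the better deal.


Deal A: $89.13/31 = $2.8752/unit
Deal B: $48.35/8 = $6.0438/unit
A is cheaper per unit
= Deal A

Deal A


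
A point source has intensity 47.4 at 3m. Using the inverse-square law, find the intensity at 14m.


I₁d₁² = I₂d₂²
I₂ = I₁ × (d₁/d₂)²
= 47.4 × (3/14)²
= 47.4 × 9/196
= 426.6/196
≈ 2.1765

2.1765


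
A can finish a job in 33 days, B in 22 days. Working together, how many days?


Rate of A = 1/33 per day
Rate of B = 1/22 per day
Combined rate = 1/33 + 1/22 = 55/726 ≈ 0.0758 per day
Days = 1 / combined rate = 726/55
= 13.20 days

13.20 days


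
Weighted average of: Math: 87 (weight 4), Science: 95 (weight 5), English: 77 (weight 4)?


Numerator = 87×4 + 95×5 + 77×4
= 348 + 475 + 308
= 1131
Total weight = 13
Weighted avg = 1131/13
= 87.00

87.00


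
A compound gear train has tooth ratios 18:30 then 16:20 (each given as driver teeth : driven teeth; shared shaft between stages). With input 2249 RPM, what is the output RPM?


Stage 1: RPM_B = RPM_A × t_A/t_B = 2249 × 18/30 = 40482/30 = 1349.40
B and C share a shaft → RPM_C = RPM_B
Stage 2: RPM_D = RPM_C × t_C/t_D = RPM_A × (t_A×t_C)/(t_B×t_D)
Overall ratio = (18×16)/(30×20) = 288/600
RPM_D = 2249 × 288/600 = 647712/600
= 1079.52 RPM

1079.52 RPM


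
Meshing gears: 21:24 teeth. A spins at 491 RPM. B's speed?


Gear ratio = 21:24 = 7:8
RPM_B = RPM_A × (teeth_A / teeth_B)
= 491 × (21/24)
= 429.6 RPM

429.6 RPM


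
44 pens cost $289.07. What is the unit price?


Unit rate = total / quantity
= 289.07 / 44
= $6.57 per unit

$6.57 per unit


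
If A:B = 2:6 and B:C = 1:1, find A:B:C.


Match B: multiply A:B by 1 → 2:6
Multiply B:C by 6 → 6:6
Combined: 2:6:6
GCD = 2
= 1:3:3

1:3:3


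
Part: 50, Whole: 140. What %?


Percentage = (part / whole) × 100
= (50 / 140) × 100
≈ 35.71%

35.71%
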